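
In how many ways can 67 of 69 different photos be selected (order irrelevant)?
C(69,67) = 69!/(67!×2!) = 2346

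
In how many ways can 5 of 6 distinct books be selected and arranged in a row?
P(6,5) = 6!/(6-5)! = 720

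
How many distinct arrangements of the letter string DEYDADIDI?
9! / (1! × 1! × 2! × 1! × 4!) = 7560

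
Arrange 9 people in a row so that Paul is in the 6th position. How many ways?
Fix one position: (9-1)! = 40320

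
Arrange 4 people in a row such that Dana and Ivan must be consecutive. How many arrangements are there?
Treat the 2 as one block: (4-2+1)! × 2! = 6 × 2 = 12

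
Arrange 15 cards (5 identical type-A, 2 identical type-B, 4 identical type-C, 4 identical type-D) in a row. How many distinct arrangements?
15! / (5! × 2! × 4! × 4!) = 9459450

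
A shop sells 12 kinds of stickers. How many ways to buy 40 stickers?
C(40+12-1, 12-1) = C(51, 11) = 47626016970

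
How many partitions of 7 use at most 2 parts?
By conjugation, equals partitions of 7 into parts ≤ 2. Let r_j(i) = number of partitions of i into parts ≤ j, for i = 0..7. r_1(i) = 1 for all i; r_j(i) = r_{j-1}(i) + r_j(i-j). Rows j = 2..2: ≤2: 1 1 2 2 3 3 4 4. r_2(7) = 4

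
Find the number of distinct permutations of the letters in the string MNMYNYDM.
8! / (2! × 2! × 3! × 1!) = 1680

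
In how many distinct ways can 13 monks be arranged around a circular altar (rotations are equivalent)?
Circular: fix one position, arrange the rest. (13-1)! = 479001600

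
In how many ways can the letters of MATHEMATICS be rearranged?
11! / (2! × 2! × 2! × 1! × 1! × 1! × 1! × 1!) = 4989600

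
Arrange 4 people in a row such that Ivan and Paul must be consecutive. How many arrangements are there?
Treat the 2 as one block: (4-2+1)! × 2! = 6 × 2 = 12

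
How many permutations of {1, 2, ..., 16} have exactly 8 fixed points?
Choose the 8 fixed points C(16,8) = 12870, derange the rest: !8 = Σ_{j=0}^{8} (-1)^j·8!/j! = 40320 - 40320 + 20160 - 6720 + 1680 - 336 + 56 - 8 + 1 = 14833. Product = 12870 × 14833 = 190900710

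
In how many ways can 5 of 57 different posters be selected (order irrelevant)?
C(57,5) = 57!/(5!×52!) = 4187106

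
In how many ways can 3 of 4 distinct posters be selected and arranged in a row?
P(4,3) = 4!/(4-3)! = 24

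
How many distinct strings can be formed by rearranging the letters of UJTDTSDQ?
8! / (1! × 1! × 2! × 1! × 2! × 1!) = 10080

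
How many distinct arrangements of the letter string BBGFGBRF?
8! / (1! × 3! × 2! × 2!) = 1680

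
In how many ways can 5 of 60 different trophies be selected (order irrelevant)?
C(60,5) = 60!/(5!×55!) = 5461512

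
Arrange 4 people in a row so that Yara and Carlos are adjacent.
Treat as block: (4-1)! × 2! = 6 × 2 = 12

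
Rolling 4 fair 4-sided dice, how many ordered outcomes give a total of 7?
Coefficient of x^7 in (x + x² + ... + x^4)^4. By inclusion-exclusion on dice exceeding 4: Σ_j (-1)^j C(4,j)·C(7-1-4j, 3) = C(4,0)·C(6,3) = 1·20 = 20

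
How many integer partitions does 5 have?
Pentagonal recurrence p(n) = p(n-1) + p(n-2) - p(n-5) - p(n-7) + p(n-12) + p(n-15) - ... gives p(0..4) = 1, 1, 2, 3, 5. p(5) = p(4) + p(3) - p(0) = 5 + 3 - 1 = 7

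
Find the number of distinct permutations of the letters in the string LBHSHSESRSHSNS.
14! / (1! × 1! × 3! × 6! × 1! × 1! × 1!) = 20180160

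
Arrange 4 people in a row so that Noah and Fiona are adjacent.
Treat as block: (4-1)! × 2! = 6 × 2 = 12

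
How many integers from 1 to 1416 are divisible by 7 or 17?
⌊1416/7⌋ + ⌊1416/17⌋ - ⌊1416/119⌋ = 202 + 83 - 11 = 274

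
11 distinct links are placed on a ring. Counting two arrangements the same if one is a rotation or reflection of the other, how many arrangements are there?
(11-1)!/2 = 3628800/2 = 1814400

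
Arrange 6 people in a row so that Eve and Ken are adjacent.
Treat as block: (6-1)! × 2! = 120 × 2 = 240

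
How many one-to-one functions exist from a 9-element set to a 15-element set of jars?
P(15,9) = 15!/(15-9)! = 1816214400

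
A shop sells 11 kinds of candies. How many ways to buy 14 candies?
C(14+11-1, 11-1) = C(24, 10) = 1961256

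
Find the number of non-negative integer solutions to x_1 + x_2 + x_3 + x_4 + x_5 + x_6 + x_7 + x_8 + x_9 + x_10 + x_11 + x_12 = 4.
C(4+12-1, 12-1) = C(15, 11) = 1365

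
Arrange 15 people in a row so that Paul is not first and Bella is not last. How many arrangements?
By inclusion-exclusion: 15! - 2×(15-1)! + (15-2)! = 1307674368000 - 174356582400 + 6227020800 = 1139544806400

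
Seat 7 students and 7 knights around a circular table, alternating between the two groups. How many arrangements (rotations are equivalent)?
Fix one of the students: (7-1)! ways for the remaining students, × 7! ways for the knights = 720 × 5040 = 3628800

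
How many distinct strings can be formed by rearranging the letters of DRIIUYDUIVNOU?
13! / (3! × 1! × 3! × 1! × 2! × 1! × 1! × 1!) = 86486400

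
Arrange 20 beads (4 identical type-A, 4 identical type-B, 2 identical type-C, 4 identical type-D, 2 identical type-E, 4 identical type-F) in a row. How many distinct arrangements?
20! / (4! × 4! × 2! × 4! × 2! × 4!) = 1833241410000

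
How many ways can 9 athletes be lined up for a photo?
9! = 362880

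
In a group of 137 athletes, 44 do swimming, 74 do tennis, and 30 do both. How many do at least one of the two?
|A∪B| = |A| + |B| - |A∩B| = 44 + 74 - 30 = 88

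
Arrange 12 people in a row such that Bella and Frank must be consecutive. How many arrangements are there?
Treat the 2 as one block: (12-2+1)! × 2! = 39916800 × 2 = 79833600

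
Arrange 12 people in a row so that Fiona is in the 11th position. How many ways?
Fix one position: (12-1)! = 39916800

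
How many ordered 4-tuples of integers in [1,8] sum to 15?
Coefficient of x^15 in (x + x² + ... + x^8)^4. By inclusion-exclusion on dice exceeding 8: Σ_j (-1)^j C(4,j)·C(15-1-8j, 3) = C(4,0)·C(14,3) - C(4,1)·C(6,3) = 1·364 - 4·20 = 284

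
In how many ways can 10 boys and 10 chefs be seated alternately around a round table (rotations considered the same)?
Fix one of the boys: (10-1)! ways for the remaining boys, × 10! ways for the chefs = 362880 × 3628800 = 1316818944000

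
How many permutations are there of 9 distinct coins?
9! = 362880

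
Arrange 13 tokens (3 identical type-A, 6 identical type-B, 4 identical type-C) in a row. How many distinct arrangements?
13! / (3! × 6! × 4!) = 60060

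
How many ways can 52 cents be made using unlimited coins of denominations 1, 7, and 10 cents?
Coefficient of x^52 in 1/(1-x^1) · 1/(1-x^7) · 1/(1-x^10). Case on j = number of 10-cent coins (j = 0..5); remainder r = 52 - 10j is made from {1,7} in ⌊r/7⌋+1 ways. r = 52, 42, 32, 22, 12, 2 → 8 + 7 + 5 + 4 + 2 + 1 = 27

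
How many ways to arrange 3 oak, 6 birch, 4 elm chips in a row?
13! / (3! × 6! × 4!) = 60060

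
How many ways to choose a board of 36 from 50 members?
C(50,36) = 50!/(36!×14!) = 937845656300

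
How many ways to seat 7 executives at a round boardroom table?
Circular: fix one position, arrange the rest. (7-1)! = 720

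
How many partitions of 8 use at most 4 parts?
By conjugation, equals partitions of 8 into parts ≤ 4. Let r_j(i) = number of partitions of i into parts ≤ j, for i = 0..8. r_1(i) = 1 for all i; r_j(i) = r_{j-1}(i) + r_j(i-j). Rows j = 2..4: ≤2: 1 1 2 2 3 3 4 4 5; ≤3: 1 1 2 3 4 5 7 8 10; ≤4: 1 1 2 3 5 6 9 11 15. r_4(8) = 15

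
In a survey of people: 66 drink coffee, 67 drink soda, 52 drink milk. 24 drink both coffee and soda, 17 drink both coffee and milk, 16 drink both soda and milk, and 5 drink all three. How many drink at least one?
|A∪B∪C| = 66+67+52-24-17-16+5 = 133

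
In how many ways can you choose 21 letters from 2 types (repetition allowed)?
C(21+2-1, 2-1) = C(22, 1) = 22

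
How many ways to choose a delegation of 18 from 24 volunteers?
C(24,18) = 24!/(18!×6!) = 134596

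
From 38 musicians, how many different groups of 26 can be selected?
C(38,26) = 38!/(26!×12!) = 2707475148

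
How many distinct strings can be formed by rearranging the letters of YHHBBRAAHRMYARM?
15! / (2! × 2! × 2! × 3! × 3! × 3!) = 756756000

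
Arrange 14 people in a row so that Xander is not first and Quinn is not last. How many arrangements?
By inclusion-exclusion: 14! - 2×(14-1)! + (14-2)! = 87178291200 - 12454041600 + 479001600 = 75203251200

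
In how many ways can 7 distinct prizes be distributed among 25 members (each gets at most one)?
P(25,7) = 25!/(25-7)! = 2422728000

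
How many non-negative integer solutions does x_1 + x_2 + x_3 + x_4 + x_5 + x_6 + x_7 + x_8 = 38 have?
C(38+8-1, 8-1) = C(45, 7) = 45379620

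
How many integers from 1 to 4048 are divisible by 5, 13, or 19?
⌊4048/5⌋+⌊4048/13⌋+⌊4048/19⌋ - ⌊4048/65⌋-⌊4048/95⌋-⌊4048/247⌋ + ⌊4048/1235⌋ = 809+311+213 - 62-42-16 + 3 = 1216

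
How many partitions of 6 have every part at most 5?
Let r_j(i) = number of partitions of i into parts ≤ j, for i = 0..6. r_1(i) = 1 for all i; r_j(i) = r_{j-1}(i) + r_j(i-j). Rows j = 2..5: ≤2: 1 1 2 2 3 3 4; ≤3: 1 1 2 3 4 5 7; ≤4: 1 1 2 3 5 6 9; ≤5: 1 1 2 3 5 7 10. r_5(6) = 10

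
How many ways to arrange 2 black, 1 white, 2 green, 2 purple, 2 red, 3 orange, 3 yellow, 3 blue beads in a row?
18! / (2! × 1! × 2! × 2! × 2! × 3! × 3! × 3!) = 1852538688000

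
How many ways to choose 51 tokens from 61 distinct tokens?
C(61,51) = 61!/(51!×10!) = 90177170226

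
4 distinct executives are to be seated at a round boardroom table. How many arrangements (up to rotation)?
Circular: fix one position, arrange the rest. (4-1)! = 6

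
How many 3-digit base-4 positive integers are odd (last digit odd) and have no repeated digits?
Last∈{1,3}. Last=0: 0. Last nonzero: 2×2×P(2,1) = 8. Total = 8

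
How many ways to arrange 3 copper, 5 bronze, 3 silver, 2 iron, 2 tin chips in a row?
15! / (3! × 5! × 3! × 2! × 2!) = 75675600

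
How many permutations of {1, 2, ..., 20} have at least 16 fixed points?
Exactly j fixed points: C(20,j)·!(20-j); sum over j ≥ 16 (derangement numbers via !m = (m-1)·(!(m-1) + !(m-2)): !0..!4 = 1, 0, 1, 2, 9). Σ_{j=16}^{20} C(20,j)·!(20-j) = C(20,16)·!4 + C(20,17)·!3 + C(20,18)·!2 + C(20,19)·!1 + C(20,20)·!0 = 4845·9 + 1140·2 + 190·1 + 20·0 + 1·1 = 46076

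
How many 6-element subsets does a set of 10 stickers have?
C(10,6) = 10!/(6!×4!) = 210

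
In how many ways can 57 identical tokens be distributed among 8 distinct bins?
C(57+8-1, 8-1) = C(64, 7) = 621216192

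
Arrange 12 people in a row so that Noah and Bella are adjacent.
Treat as block: (12-1)! × 2! = 39916800 × 2 = 79833600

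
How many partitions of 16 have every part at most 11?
Let r_j(i) = number of partitions of i into parts ≤ j, for i = 0..16. r_1(i) = 1 for all i; r_j(i) = r_{j-1}(i) + r_j(i-j). Rows j = 2..11: ≤2: 1 1 2 2 3 3 4 4 5 5 6 6 7 7 8 8 9; ≤3: 1 1 2 3 4 5 7 8 10 12 14 16 19 21 24 27 30; ≤4: 1 1 2 3 5 6 9 11 15 18 23 27 34 39 47 54 64; ≤5: 1 1 2 3 5 7 10 13 18 23 30 37 47 57 70 84 101; ≤6: 1 1 2 3 5 7 11 14 20 26 35 44 58 71 90 110 136; ≤7: 1 1 2 3 5 7 11 15 21 28 38 49 65 82 105 131 164; ≤8: 1 1 2 3 5 7 11 15 22 29 40 52 70 89 116 146 186; ≤9: 1 1 2 3 5 7 11 15 22 30 41 54 73 94 123 157 201; ≤10: 1 1 2 3 5 7 11 15 22 30 42 55 75 97 128 164 212; ≤11: 1 1 2 3 5 7 11 15 22 30 42 56 76 99 131 169 219. r_11(16) = 219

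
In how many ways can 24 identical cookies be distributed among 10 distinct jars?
C(24+10-1, 10-1) = C(33, 9) = 38567100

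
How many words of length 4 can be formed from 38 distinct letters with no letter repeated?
P(38,4) = 38!/(38-4)! = 1771560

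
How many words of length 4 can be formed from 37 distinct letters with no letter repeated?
P(37,4) = 37!/(37-4)! = 1585080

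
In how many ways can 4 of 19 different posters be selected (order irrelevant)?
C(19,4) = 19!/(4!×15!) = 3876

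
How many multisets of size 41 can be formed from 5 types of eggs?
C(41+5-1, 5-1) = C(45, 4) = 148995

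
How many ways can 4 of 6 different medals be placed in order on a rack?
P(6,4) = 6!/(6-4)! = 360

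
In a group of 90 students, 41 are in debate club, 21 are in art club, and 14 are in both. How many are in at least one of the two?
|A∪B| = |A| + |B| - |A∩B| = 41 + 21 - 14 = 48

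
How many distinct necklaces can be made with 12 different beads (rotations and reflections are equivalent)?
(12-1)!/2 = 39916800/2 = 19958400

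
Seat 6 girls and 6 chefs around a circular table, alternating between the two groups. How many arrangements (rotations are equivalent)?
Fix one of the girls: (6-1)! ways for the remaining girls, × 6! ways for the chefs = 120 × 720 = 86400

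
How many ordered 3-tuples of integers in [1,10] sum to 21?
Coefficient of x^21 in (x + x² + ... + x^10)^3. By inclusion-exclusion on dice exceeding 10: Σ_j (-1)^j C(3,j)·C(21-1-10j, 2) = C(3,0)·C(20,2) - C(3,1)·C(10,2) = 1·190 - 3·45 = 55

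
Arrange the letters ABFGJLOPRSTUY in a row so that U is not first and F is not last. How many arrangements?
By inclusion-exclusion: 13! - 2×(13-1)! + (13-2)! = 6227020800 - 958003200 + 39916800 = 5308934400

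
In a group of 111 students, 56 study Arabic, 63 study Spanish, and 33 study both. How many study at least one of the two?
|A∪B| = |A| + |B| - |A∩B| = 56 + 63 - 33 = 86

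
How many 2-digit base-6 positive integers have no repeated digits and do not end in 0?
Last digit: 5 nonzero choices. First digit: 4 (nonzero, ≠last). Middle 0: P(4,0) = 1. Total = 20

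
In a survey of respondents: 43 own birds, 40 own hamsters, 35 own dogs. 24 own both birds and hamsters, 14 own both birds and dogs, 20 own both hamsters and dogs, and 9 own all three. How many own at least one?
|A∪B∪C| = 43+40+35-24-14-20+9 = 69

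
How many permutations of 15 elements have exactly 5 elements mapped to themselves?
Choose the 5 fixed points C(15,5) = 3003, derange the rest: !10 = Σ_{j=0}^{10} (-1)^j·10!/j! = 3628800 - 3628800 + 1814400 - 604800 + 151200 - 30240 + 5040 - 720 + 90 - 10 + 1 = 1334961. Product = 3003 × 1334961 = 4008887883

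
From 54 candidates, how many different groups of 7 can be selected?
C(54,7) = 54!/(7!×47!) = 177100560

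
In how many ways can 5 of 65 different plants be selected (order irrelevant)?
C(65,5) = 65!/(5!×60!) = 8259888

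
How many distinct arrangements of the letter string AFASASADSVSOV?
13! / (1! × 4! × 2! × 1! × 4! × 1!) = 5405400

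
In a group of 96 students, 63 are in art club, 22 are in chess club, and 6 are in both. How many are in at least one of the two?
|A∪B| = |A| + |B| - |A∩B| = 63 + 22 - 6 = 79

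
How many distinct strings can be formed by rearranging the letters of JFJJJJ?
6! / (5! × 1!) = 6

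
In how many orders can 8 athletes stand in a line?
8! = 40320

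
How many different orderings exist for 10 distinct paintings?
10! = 3628800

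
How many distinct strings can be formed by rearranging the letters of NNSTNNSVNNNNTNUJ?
16! / (9! × 1! × 2! × 1! × 1! × 2!) = 14414400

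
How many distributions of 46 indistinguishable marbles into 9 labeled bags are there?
C(46+9-1, 9-1) = C(54, 8) = 1040465790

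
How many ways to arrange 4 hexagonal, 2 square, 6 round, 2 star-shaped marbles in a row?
14! / (4! × 2! × 6! × 2!) = 1261260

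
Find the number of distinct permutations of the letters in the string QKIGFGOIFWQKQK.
14! / (3! × 3! × 2! × 1! × 2! × 1! × 2!) = 302702400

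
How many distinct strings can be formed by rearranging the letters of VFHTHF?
6! / (1! × 2! × 2! × 1!) = 180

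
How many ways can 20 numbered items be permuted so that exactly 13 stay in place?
Choose the 13 fixed points C(20,13) = 77520, derange the rest: !7 = Σ_{j=0}^{7} (-1)^j·7!/j! = 5040 - 5040 + 2520 - 840 + 210 - 42 + 7 - 1 = 1854. Product = 77520 × 1854 = 143722080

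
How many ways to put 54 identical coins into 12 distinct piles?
C(54+12-1, 12-1) = C(65, 11) = 895068996640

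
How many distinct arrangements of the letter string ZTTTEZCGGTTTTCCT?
16! / (8! × 2! × 3! × 2! × 1!) = 21621600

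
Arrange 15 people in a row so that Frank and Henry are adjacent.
Treat as block: (15-1)! × 2! = 87178291200 × 2 = 174356582400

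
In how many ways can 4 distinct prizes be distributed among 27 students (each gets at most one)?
P(27,4) = 27!/(27-4)! = 421200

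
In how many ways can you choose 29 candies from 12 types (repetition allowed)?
C(29+12-1, 12-1) = C(40, 11) = 2311801440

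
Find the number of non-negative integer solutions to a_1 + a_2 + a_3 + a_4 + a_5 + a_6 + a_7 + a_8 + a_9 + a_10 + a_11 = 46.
C(46+11-1, 11-1) = C(56, 10) = 35607051480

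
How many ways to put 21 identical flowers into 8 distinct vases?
C(21+8-1, 8-1) = C(28, 7) = 1184040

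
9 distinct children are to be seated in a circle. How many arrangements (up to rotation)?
Circular: fix one position, arrange the rest. (9-1)! = 40320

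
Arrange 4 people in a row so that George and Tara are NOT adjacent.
Total - adjacent = 4! - (4-1)!×2 = 24 - 12 = 12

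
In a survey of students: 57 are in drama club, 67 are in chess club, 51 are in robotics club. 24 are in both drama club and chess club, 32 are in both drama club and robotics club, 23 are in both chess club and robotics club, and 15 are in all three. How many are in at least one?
|A∪B∪C| = 57+67+51-24-32-23+15 = 111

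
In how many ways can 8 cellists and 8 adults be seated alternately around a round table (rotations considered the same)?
Fix one of the cellists: (8-1)! ways for the remaining cellists, × 8! ways for the adults = 5040 × 40320 = 203212800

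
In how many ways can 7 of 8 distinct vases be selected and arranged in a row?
P(8,7) = 8!/(8-7)! = 40320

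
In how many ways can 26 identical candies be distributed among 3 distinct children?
C(26+3-1, 3-1) = C(28, 2) = 378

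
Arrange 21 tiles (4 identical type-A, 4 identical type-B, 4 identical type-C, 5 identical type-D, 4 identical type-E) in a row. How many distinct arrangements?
21! / (4! × 4! × 4! × 5! × 4!) = 1283268987000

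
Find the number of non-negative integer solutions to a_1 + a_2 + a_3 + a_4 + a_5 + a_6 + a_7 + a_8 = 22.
C(22+8-1, 8-1) = C(29, 7) = 1560780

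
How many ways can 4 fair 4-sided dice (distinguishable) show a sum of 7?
Coefficient of x^7 in (x + x² + ... + x^4)^4. By inclusion-exclusion on dice exceeding 4: Σ_j (-1)^j C(4,j)·C(7-1-4j, 3) = C(4,0)·C(6,3) = 1·20 = 20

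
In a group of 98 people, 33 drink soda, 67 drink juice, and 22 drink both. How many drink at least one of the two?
|A∪B| = |A| + |B| - |A∩B| = 33 + 67 - 22 = 78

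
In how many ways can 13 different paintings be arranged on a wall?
13! = 6227020800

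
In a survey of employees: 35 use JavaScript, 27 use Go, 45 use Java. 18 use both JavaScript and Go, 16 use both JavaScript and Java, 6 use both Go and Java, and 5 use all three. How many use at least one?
|A∪B∪C| = 35+27+45-18-16-6+5 = 72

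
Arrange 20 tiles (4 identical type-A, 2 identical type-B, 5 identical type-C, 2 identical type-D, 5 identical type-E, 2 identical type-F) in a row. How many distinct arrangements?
20! / (4! × 2! × 5! × 2! × 5! × 2!) = 879955876800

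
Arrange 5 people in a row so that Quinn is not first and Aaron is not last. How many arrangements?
By inclusion-exclusion: 5! - 2×(5-1)! + (5-2)! = 120 - 48 + 6 = 78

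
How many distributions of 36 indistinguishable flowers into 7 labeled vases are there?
C(36+7-1, 7-1) = C(42, 6) = 5245786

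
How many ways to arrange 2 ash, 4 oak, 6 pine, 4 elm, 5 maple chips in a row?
21! / (2! × 4! × 6! × 4! × 5!) = 513307594800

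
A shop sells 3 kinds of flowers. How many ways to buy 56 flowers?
C(56+3-1, 3-1) = C(58, 2) = 1653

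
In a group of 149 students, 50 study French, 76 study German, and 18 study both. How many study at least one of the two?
|A∪B| = |A| + |B| - |A∩B| = 50 + 76 - 18 = 108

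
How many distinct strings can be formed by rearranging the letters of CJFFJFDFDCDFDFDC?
16! / (2! × 3! × 6! × 5!) = 20180160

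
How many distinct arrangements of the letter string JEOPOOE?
7! / (2! × 1! × 3! × 1!) = 420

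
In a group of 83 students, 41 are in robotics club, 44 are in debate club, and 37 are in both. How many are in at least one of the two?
|A∪B| = |A| + |B| - |A∩B| = 41 + 44 - 37 = 48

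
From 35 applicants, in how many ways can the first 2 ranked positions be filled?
P(35,2) = 35!/(35-2)! = 1190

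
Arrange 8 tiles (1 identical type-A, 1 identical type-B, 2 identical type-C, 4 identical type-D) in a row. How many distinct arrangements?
8! / (1! × 1! × 2! × 4!) = 840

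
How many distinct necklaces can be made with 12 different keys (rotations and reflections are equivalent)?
(12-1)!/2 = 39916800/2 = 19958400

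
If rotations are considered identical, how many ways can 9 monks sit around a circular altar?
Circular: fix one position, arrange the rest. (9-1)! = 40320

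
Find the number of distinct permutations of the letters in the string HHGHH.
5! / (4! × 1!) = 5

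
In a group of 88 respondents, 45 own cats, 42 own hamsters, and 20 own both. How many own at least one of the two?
|A∪B| = |A| + |B| - |A∩B| = 45 + 42 - 20 = 67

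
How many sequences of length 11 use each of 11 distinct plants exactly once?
11! = 39916800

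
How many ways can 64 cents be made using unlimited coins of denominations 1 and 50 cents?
Coefficient of x^64 in 1/(1-x^1) · 1/(1-x^50). Use j coins of 50 for j = 0..⌊64/50⌋ = 1, the rest in 1s: 1 + 1 = 2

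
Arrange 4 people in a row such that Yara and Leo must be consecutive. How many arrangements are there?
Treat the 2 as one block: (4-2+1)! × 2! = 6 × 2 = 12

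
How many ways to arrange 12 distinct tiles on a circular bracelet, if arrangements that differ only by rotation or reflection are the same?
(12-1)!/2 = 39916800/2 = 19958400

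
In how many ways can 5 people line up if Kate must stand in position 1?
Fix one position: (5-1)! = 24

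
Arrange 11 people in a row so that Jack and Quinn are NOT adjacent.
Total - adjacent = 11! - (11-1)!×2 = 39916800 - 7257600 = 32659200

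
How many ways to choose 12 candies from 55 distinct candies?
C(55,12) = 55!/(12!×43!) = 438729741450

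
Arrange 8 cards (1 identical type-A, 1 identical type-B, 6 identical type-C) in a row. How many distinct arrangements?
8! / (1! × 1! × 6!) = 56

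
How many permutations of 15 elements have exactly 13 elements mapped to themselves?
Choose the 13 fixed points C(15,13) = 105, derange the rest: !2 = Σ_{j=0}^{2} (-1)^j·2!/j! = 2 - 2 + 1 = 1. Product = 105 × 1 = 105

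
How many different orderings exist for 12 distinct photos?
12! = 479001600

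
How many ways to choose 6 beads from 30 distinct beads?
C(30,6) = 30!/(6!×24!) = 593775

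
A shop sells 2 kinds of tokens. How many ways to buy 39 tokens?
C(39+2-1, 2-1) = C(40, 1) = 40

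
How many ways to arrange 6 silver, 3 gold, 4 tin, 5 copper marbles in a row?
18! / (6! × 3! × 4! × 5!) = 514594080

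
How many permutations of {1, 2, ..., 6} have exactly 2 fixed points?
Choose the 2 fixed points C(6,2) = 15, derange the rest: !4 = Σ_{j=0}^{4} (-1)^j·4!/j! = 24 - 24 + 12 - 4 + 1 = 9. Product = 15 × 9 = 135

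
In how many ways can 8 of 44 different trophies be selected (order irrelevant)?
C(44,8) = 44!/(8!×36!) = 177232627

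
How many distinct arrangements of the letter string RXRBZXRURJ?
10! / (1! × 1! × 1! × 2! × 4! × 1!) = 75600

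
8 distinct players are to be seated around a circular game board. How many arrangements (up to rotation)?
Circular: fix one position, arrange the rest. (8-1)! = 5040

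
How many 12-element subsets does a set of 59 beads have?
C(59,12) = 59!/(12!×47!) = 1119487075980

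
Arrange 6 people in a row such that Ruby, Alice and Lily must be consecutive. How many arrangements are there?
Treat the 3 as one block: (6-3+1)! × 3! = 24 × 6 = 144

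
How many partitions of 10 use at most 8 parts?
By conjugation, equals partitions of 10 into parts ≤ 8. Let r_j(i) = number of partitions of i into parts ≤ j, for i = 0..10. r_1(i) = 1 for all i; r_j(i) = r_{j-1}(i) + r_j(i-j). Rows j = 2..8: ≤2: 1 1 2 2 3 3 4 4 5 5 6; ≤3: 1 1 2 3 4 5 7 8 10 12 14; ≤4: 1 1 2 3 5 6 9 11 15 18 23; ≤5: 1 1 2 3 5 7 10 13 18 23 30; ≤6: 1 1 2 3 5 7 11 14 20 26 35; ≤7: 1 1 2 3 5 7 11 15 21 28 38; ≤8: 1 1 2 3 5 7 11 15 22 29 40. r_8(10) = 40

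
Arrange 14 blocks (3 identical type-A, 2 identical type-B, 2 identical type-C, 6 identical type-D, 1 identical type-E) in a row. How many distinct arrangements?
14! / (3! × 2! × 2! × 6! × 1!) = 5045040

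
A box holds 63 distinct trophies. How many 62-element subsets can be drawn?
C(63,62) = 63!/(62!×1!) = 63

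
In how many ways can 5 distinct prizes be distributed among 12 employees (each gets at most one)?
P(12,5) = 12!/(12-5)! = 95040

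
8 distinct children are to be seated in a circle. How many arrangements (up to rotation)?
Circular: fix one position, arrange the rest. (8-1)! = 5040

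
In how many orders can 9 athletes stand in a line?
9! = 362880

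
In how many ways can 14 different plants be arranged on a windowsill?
14! = 87178291200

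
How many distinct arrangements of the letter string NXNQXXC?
7! / (3! × 1! × 1! × 2!) = 420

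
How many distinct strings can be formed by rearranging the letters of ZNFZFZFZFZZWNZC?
15! / (1! × 1! × 7! × 2! × 4!) = 5405400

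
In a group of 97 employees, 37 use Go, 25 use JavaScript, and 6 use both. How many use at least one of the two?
|A∪B| = |A| + |B| - |A∩B| = 37 + 25 - 6 = 56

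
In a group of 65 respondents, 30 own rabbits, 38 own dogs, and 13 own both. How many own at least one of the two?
|A∪B| = |A| + |B| - |A∩B| = 30 + 38 - 13 = 55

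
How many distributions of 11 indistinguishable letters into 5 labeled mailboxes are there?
C(11+5-1, 5-1) = C(15, 4) = 1365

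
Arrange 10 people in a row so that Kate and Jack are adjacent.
Treat as block: (10-1)! × 2! = 362880 × 2 = 725760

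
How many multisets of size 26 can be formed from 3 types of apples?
C(26+3-1, 3-1) = C(28, 2) = 378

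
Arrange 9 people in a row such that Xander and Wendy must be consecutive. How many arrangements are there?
Treat the 2 as one block: (9-2+1)! × 2! = 40320 × 2 = 80640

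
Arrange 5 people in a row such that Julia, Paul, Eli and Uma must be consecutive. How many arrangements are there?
Treat the 4 as one block: (5-4+1)! × 4! = 2 × 24 = 48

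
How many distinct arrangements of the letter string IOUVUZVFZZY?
11! / (2! × 1! × 3! × 2! × 1! × 1! × 1!) = 1663200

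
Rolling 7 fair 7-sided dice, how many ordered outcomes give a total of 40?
Coefficient of x^40 in (x + x² + ... + x^7)^7. By inclusion-exclusion on dice exceeding 7: Σ_j (-1)^j C(7,j)·C(40-1-7j, 6) = C(7,0)·C(39,6) - C(7,1)·C(32,6) + C(7,2)·C(25,6) - C(7,3)·C(18,6) + C(7,4)·C(11,6) = 1·3262623 - 7·906192 + 21·177100 - 35·18564 + 35·462 = 4809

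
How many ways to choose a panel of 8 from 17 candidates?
C(17,8) = 17!/(8!×9!) = 24310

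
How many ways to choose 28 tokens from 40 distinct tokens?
C(40,28) = 40!/(28!×12!) = 5586853480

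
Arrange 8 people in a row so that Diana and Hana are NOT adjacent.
Total - adjacent = 8! - (8-1)!×2 = 40320 - 10080 = 30240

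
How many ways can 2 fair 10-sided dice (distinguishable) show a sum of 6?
Coefficient of x^6 in (x + x² + ... + x^10)^2. By inclusion-exclusion on dice exceeding 10: Σ_j (-1)^j C(2,j)·C(6-1-10j, 1) = C(2,0)·C(5,1) = 1·5 = 5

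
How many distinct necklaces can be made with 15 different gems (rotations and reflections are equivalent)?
(15-1)!/2 = 87178291200/2 = 43589145600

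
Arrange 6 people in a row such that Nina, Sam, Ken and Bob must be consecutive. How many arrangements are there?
Treat the 4 as one block: (6-4+1)! × 4! = 6 × 24 = 144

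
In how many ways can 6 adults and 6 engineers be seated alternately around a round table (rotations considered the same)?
Fix one of the adults: (6-1)! ways for the remaining adults, × 6! ways for the engineers = 120 × 720 = 86400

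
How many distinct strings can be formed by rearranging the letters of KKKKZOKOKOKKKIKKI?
17! / (11! × 3! × 1! × 2!) = 742560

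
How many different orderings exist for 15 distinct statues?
15! = 1307674368000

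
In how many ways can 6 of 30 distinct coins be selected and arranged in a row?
P(30,6) = 30!/(30-6)! = 427518000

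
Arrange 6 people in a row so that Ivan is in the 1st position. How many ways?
Fix one position: (6-1)! = 120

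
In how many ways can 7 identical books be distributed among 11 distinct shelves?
C(7+11-1, 11-1) = C(17, 10) = 19448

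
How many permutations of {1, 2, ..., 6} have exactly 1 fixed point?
Choose the 1 fixed point C(6,1) = 6, derange the rest: !5 = Σ_{j=0}^{5} (-1)^j·5!/j! = 120 - 120 + 60 - 20 + 5 - 1 = 44. Product = 6 × 44 = 264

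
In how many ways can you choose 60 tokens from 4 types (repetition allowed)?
C(60+4-1, 4-1) = C(63, 3) = 39711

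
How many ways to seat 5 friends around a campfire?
Circular: fix one position, arrange the rest. (5-1)! = 24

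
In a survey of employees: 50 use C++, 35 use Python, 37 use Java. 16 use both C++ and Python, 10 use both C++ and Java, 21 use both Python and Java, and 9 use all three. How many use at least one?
|A∪B∪C| = 50+35+37-16-10-21+9 = 84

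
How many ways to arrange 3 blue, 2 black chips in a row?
5! / (3! × 2!) = 10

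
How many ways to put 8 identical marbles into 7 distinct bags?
C(8+7-1, 7-1) = C(14, 6) = 3003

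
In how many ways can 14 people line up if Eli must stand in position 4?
Fix one position: (14-1)! = 6227020800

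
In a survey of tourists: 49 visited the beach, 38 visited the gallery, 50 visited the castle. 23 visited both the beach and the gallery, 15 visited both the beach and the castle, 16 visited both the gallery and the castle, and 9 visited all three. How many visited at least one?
|A∪B∪C| = 49+38+50-23-15-16+9 = 92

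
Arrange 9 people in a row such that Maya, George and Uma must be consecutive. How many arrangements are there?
Treat the 3 as one block: (9-3+1)! × 3! = 5040 × 6 = 30240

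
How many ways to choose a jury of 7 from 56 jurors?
C(56,7) = 56!/(7!×49!) = 231917400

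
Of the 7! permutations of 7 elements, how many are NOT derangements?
Complement of the derangements. !7 = Σ_{j=0}^{7} (-1)^j·7!/j! = 5040 - 5040 + 2520 - 840 + 210 - 42 + 7 - 1 = 1854. 7! - !7 = 5040 - 1854 = 3186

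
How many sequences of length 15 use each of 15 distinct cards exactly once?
15! = 1307674368000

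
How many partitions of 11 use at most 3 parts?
By conjugation, equals partitions of 11 into parts ≤ 3. Let r_j(i) = number of partitions of i into parts ≤ j, for i = 0..11. r_1(i) = 1 for all i; r_j(i) = r_{j-1}(i) + r_j(i-j). Rows j = 2..3: ≤2: 1 1 2 2 3 3 4 4 5 5 6 6; ≤3: 1 1 2 3 4 5 7 8 10 12 14 16. r_3(11) = 16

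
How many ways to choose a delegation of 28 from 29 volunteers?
C(29,28) = 29!/(28!×1!) = 29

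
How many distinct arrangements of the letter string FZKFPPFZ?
8! / (2! × 1! × 3! × 2!) = 1680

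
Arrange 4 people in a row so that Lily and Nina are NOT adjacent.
Total - adjacent = 4! - (4-1)!×2 = 24 - 12 = 12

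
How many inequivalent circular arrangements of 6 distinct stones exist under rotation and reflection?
(6-1)!/2 = 120/2 = 60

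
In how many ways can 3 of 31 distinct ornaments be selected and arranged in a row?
P(31,3) = 31!/(31-3)! = 26970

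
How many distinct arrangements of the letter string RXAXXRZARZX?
11! / (2! × 3! × 4! × 2!) = 69300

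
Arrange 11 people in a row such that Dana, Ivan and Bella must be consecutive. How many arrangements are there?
Treat the 3 as one block: (11-3+1)! × 3! = 362880 × 6 = 2177280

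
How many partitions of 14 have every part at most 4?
Let r_j(i) = number of partitions of i into parts ≤ j, for i = 0..14. r_1(i) = 1 for all i; r_j(i) = r_{j-1}(i) + r_j(i-j). Rows j = 2..4: ≤2: 1 1 2 2 3 3 4 4 5 5 6 6 7 7 8; ≤3: 1 1 2 3 4 5 7 8 10 12 14 16 19 21 24; ≤4: 1 1 2 3 5 6 9 11 15 18 23 27 34 39 47. r_4(14) = 47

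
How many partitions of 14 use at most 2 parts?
By conjugation, equals partitions of 14 into parts ≤ 2. Let r_j(i) = number of partitions of i into parts ≤ j, for i = 0..14. r_1(i) = 1 for all i; r_j(i) = r_{j-1}(i) + r_j(i-j). Rows j = 2..2: ≤2: 1 1 2 2 3 3 4 4 5 5 6 6 7 7 8. r_2(14) = 8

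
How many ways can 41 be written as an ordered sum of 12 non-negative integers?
C(41+12-1, 12-1) = C(52, 11) = 60403728840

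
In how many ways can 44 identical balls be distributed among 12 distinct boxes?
C(44+12-1, 12-1) = C(55, 11) = 119653565850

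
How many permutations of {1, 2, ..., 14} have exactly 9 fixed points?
Choose the 9 fixed points C(14,9) = 2002, derange the rest: !5 = Σ_{j=0}^{5} (-1)^j·5!/j! = 120 - 120 + 60 - 20 + 5 - 1 = 44. Product = 2002 × 44 = 88088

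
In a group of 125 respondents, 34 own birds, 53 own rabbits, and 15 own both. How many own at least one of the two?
|A∪B| = |A| + |B| - |A∩B| = 34 + 53 - 15 = 72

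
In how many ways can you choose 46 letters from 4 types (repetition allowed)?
C(46+4-1, 4-1) = C(49, 3) = 18424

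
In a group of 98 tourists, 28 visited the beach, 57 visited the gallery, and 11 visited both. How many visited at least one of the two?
|A∪B| = |A| + |B| - |A∩B| = 28 + 57 - 11 = 74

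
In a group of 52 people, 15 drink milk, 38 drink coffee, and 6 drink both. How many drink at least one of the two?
|A∪B| = |A| + |B| - |A∩B| = 15 + 38 - 6 = 47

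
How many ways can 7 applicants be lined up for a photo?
7! = 5040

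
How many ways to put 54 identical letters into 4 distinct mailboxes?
C(54+4-1, 4-1) = C(57, 3) = 29260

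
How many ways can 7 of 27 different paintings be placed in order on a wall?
P(27,7) = 27!/(27-7)! = 4475671200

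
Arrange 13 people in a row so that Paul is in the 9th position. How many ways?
Fix one position: (13-1)! = 479001600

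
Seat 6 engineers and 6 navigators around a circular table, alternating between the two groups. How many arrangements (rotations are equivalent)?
Fix one of the engineers: (6-1)! ways for the remaining engineers, × 6! ways for the navigators = 120 × 720 = 86400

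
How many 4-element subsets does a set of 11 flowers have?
C(11,4) = 11!/(4!×7!) = 330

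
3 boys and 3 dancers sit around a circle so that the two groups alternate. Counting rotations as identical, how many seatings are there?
Fix one of the boys: (3-1)! ways for the remaining boys, × 3! ways for the dancers = 2 × 6 = 12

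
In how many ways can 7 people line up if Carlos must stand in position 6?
Fix one position: (7-1)! = 720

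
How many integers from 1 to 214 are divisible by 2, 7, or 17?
⌊214/2⌋+⌊214/7⌋+⌊214/17⌋ - ⌊214/14⌋-⌊214/34⌋-⌊214/119⌋ + ⌊214/238⌋ = 107+30+12 - 15-6-1 + 0 = 127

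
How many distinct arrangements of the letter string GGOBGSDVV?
9! / (1! × 1! × 1! × 3! × 1! × 2!) = 30240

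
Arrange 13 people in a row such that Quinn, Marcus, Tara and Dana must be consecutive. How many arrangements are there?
Treat the 4 as one block: (13-4+1)! × 4! = 3628800 × 24 = 87091200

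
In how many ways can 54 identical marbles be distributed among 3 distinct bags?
C(54+3-1, 3-1) = C(56, 2) = 1540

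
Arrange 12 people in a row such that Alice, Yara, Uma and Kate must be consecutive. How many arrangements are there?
Treat the 4 as one block: (12-4+1)! × 4! = 362880 × 24 = 8709120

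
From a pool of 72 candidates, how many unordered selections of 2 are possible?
C(72,2) = 72!/(2!×70!) = 2556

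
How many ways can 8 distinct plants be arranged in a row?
8! = 40320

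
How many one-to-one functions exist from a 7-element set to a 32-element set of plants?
P(32,7) = 32!/(32-7)! = 16963914240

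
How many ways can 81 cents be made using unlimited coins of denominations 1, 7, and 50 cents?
Coefficient of x^81 in 1/(1-x^1) · 1/(1-x^7) · 1/(1-x^50). Case on j = number of 50-cent coins (j = 0..1); remainder r = 81 - 50j is made from {1,7} in ⌊r/7⌋+1 ways. r = 81, 31 → 12 + 5 = 17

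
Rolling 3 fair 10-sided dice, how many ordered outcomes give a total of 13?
Coefficient of x^13 in (x + x² + ... + x^10)^3. By inclusion-exclusion on dice exceeding 10: Σ_j (-1)^j C(3,j)·C(13-1-10j, 2) = C(3,0)·C(12,2) - C(3,1)·C(2,2) = 1·66 - 3·1 = 63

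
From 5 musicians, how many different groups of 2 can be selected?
C(5,2) = 5!/(2!×3!) = 10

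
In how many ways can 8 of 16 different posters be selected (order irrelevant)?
C(16,8) = 16!/(8!×8!) = 12870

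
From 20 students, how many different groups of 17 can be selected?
C(20,17) = 20!/(17!×3!) = 1140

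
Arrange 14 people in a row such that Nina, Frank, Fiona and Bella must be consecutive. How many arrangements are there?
Treat the 4 as one block: (14-4+1)! × 4! = 39916800 × 24 = 958003200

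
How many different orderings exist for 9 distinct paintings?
9! = 362880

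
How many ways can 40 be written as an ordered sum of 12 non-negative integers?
C(40+12-1, 12-1) = C(51, 11) = 47626016970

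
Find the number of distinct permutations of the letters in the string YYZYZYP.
7! / (2! × 4! × 1!) = 105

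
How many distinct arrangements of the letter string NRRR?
4! / (1! × 3!) = 4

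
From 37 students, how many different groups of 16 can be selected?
C(37,16) = 37!/(16!×21!) = 12875774670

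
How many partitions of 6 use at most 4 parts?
By conjugation, equals partitions of 6 into parts ≤ 4. Let r_j(i) = number of partitions of i into parts ≤ j, for i = 0..6. r_1(i) = 1 for all i; r_j(i) = r_{j-1}(i) + r_j(i-j). Rows j = 2..4: ≤2: 1 1 2 2 3 3 4; ≤3: 1 1 2 3 4 5 7; ≤4: 1 1 2 3 5 6 9. r_4(6) = 9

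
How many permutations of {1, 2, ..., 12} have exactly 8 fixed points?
Choose the 8 fixed points C(12,8) = 495, derange the rest: !4 = Σ_{j=0}^{4} (-1)^j·4!/j! = 24 - 24 + 12 - 4 + 1 = 9. Product = 495 × 9 = 4455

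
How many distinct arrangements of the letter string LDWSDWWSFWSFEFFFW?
17! / (5! × 2! × 1! × 5! × 3! × 1!) = 2058376320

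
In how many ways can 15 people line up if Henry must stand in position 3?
Fix one position: (15-1)! = 87178291200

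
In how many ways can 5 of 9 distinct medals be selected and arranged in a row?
P(9,5) = 9!/(9-5)! = 15120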